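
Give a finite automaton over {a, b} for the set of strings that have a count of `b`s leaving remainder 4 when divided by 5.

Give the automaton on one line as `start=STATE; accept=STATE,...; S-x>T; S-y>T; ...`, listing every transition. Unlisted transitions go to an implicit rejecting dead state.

start=q0; accept=q4; q0-a>q0; q0-b>q1; q1-a>q1; q1-b>q2; q2-a>q2; q2-b>q3; q3-a>q3; q3-b>q4; q4-a>q4; q4-b>q0

Keep the running count of `b`s modulo 5: each `b` advances along the cycle q0 → q1 → q2 → q3 → q4 → q0 while other symbols loop. Accept at q4.
5 states suffice.
        a   b  
>  q0   q0  q1 
   q1   q1  q2 
   q2   q2  q3 
   q3   q3  q4 
 * q4   q4  q0 
(> = start, * = accepting)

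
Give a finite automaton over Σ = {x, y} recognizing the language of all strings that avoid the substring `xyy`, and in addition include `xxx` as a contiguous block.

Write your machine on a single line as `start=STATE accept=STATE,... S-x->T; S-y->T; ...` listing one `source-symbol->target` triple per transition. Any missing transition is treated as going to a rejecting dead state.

start=S0; accept=S4,S6; S0-x->S1; S0-y->S0; S1-x->S2; S1-y->S3; S2-x->S4; S2-y->S3; S3-x->S1; S3-y->S5; S4-x->S4; S4-y->S6; S5-x->S7; S5-y->S5; S6-x->S4; S6-y->S8; S7-x->S9; S7-y->S5; S8-x->S8; S8-y->S8; S9-x->S8; S9-y->S5

Run two small machines in parallel and take their product. One (4 states) tracks partial matches of the forbidden pattern `xyy`; the other (4 states) tracks whether and how much of `xxx` has been seen. Each combined state is a pair, one component from each; accept when both components accept.
A 10-state machine:
        x   y  
>  S0   S1  S0 
   S1   S2  S3 
   S2   S4  S3 
   S3   S1  S5 
 * S4   S4  S6 
   S5   S7  S5 
 * S6   S4  S8 
   S7   S9  S5 
   S8   S8  S8 
   S9   S8  S5 
(> = start, * = accepting)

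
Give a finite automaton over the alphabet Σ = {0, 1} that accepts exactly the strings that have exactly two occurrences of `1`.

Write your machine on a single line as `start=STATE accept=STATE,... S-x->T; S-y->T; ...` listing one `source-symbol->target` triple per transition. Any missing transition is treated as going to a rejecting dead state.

Count `1`s, saturating at 3: states q0 through q2 mean 0 through 2 `1`s seen; q3 means more than 2. Each `1` increments (capped at q3); other symbols loop. Accept from {q2}.
A 4-state machine:
        0   1  
>  q0   q0  q1 
   q1   q1  q2 
 * q2   q2  q3 
   q3   q3  q3 
(> = start, * = accepting)

start=q0; accept=q2; q0-0->q0; q0-1->q1; q1-0->q1; q1-1->q2; q2-0->q2; q2-1->q3; q3-0->q3; q3-1->q3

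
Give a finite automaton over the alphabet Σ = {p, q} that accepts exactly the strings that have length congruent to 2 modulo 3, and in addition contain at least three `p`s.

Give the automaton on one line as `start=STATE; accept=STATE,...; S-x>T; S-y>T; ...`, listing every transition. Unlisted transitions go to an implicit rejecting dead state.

start=A; accept=M,N; A-p>B; A-q>C; B-p>D; B-q>E; C-p>E; C-q>F; D-p>G; D-q>H; E-p>H; E-q>I; F-p>I; F-q>A; G-p>J; G-q>K; H-p>K; H-q>L; I-p>L; I-q>B; J-p>M; J-q>M; K-p>M; K-q>N; L-p>N; L-q>D; M-p>O; M-q>O; N-p>O; N-q>G; O-p>J; O-q>J

Run two small machines in parallel and take their product. One (3 states) tracks the input length modulo 3; the other (5 states) tracks the count of `p`s, saturating at 4. Each combined state is a pair, one component from each; accept when both components accept.
       p  q 
>  A   B  C 
   B   D  E 
   C   E  F 
   D   G  H 
   E   H  I 
   F   I  A 
   G   J  K 
   H   K  L 
   I   L  B 
   J   M  M 
   K   M  N 
   L   N  D 
 * M   O  O 
 * N   O  G 
   O   J  J 
(> = start, * = accepting)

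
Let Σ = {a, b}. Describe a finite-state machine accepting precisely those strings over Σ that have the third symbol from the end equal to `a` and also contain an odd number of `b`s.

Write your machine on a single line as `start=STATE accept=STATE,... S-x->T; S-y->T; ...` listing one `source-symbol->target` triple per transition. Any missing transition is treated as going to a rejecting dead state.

Run two small machines in parallel and take their product. The first has 15 states tracking the last 3 symbols read; the second has 2 states tracking the count of `b`s modulo 2. A product state is a pair (one from each), accepting exactly when both do.
With 23 states:
          a    b  
>  s0     s1   s2 
   s1     s3   s4 
   s2     s5   s6 
   s3     s7   s8 
   s4     s9  s10 
   s5    s11  s12 
   s6    s13  s14 
   s7     s7   s8 
 * s8     s9  s10 
 * s9    s11  s12 
   s10   s13  s14 
   s11   s15  s16 
   s12   s17  s18 
   s13   s19  s20 
   s14   s21  s22 
 * s15   s15  s16 
   s16   s17  s18 
   s17   s19  s20 
 * s18   s21  s22 
   s19    s7   s8 
   s20    s9  s10 
   s21   s11  s12 
   s22   s13  s14 
(> = start, * = accepting)

start=s0; accept=s8,s9,s15,s18; s0-a->s1; s0-b->s2; s1-a->s3; s1-b->s4; s2-a->s5; s2-b->s6; s3-a->s7; s3-b->s8; s4-a->s9; s4-b->s10; s5-a->s11; s5-b->s12; s6-a->s13; s6-b->s14; s7-a->s7; s7-b->s8; s8-a->s9; s8-b->s10; s9-a->s11; s9-b->s12; s10-a->s13; s10-b->s14; s11-a->s15; s11-b->s16; s12-a->s17; s12-b->s18; s13-a->s19; s13-b->s20; s14-a->s21; s14-b->s22; s15-a->s15; s15-b->s16; s16-a->s17; s16-b->s18; s17-a->s19; s17-b->s20; s18-a->s21; s18-b->s22; s19-a->s7; s19-b->s8; s20-a->s9; s20-b->s10; s21-a->s11; s21-b->s12; s22-a->s13; s22-b->s14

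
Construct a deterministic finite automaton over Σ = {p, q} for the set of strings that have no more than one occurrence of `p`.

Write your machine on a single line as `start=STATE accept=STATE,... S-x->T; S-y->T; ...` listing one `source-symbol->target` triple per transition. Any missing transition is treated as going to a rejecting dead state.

Only the number of `p`s matters, and only up to 2. Make a chain s0 → s1 → s2 advanced by each `p` (with s2 absorbing); every other symbol self-loops. The accepting set is {s0, s1}.
With 3 states:
        p   q  
>* s0   s1  s0 
 * s1   s2  s1 
   s2   s2  s2 
(> = start, * = accepting)

start=s0; accept=s0,s1; s0-p->s1; s0-q->s0; s1-p->s2; s1-q->s1; s2-p->s2; s2-q->s2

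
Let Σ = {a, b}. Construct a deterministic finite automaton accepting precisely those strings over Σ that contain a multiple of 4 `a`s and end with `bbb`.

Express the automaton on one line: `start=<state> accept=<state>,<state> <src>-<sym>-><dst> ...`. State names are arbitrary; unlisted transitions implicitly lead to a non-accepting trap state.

Handle the two conditions separately and then intersect. One (4 states) tracks the count of `a`s modulo 4; the other (4 states) tracks how much of the suffix `bbb` has currently been matched. Each combined state is a pair, one component from each; accept when both components accept. After merging equivalent states the machine shrinks.
A 7-state machine:
        a   b  
>  s0   s1  s2 
   s1   s3  s1 
   s2   s1  s4 
   s3   s5  s3 
   s4   s1  s6 
   s5   s0  s5 
 * s6   s1  s6 
(> = start, * = accepting)

start=s0 accept=s6 s0-a->s1 s0-b->s2 s1-a->s3 s1-b->s1 s2-a->s1 s2-b->s4 s3-a->s5 s3-b->s3 s4-a->s1 s4-b->s6 s5-a->s0 s5-b->s5 s6-a->s1 s6-b->s6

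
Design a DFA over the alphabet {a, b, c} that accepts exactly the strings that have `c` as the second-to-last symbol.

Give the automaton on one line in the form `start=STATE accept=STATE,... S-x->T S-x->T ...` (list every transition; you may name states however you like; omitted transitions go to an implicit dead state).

start=S0 accept=S10,S11,S12 S0-a->S1 S0-b->S2 S0-c->S3 S1-a->S4 S1-b->S5 S1-c->S6 S2-a->S7 S2-b->S8 S2-c->S9 S3-a->S10 S3-b->S11 S3-c->S12 S4-a->S4 S4-b->S5 S4-c->S6 S5-a->S7 S5-b->S8 S5-c->S9 S6-a->S10 S6-b->S11 S6-c->S12 S7-a->S4 S7-b->S5 S7-c->S6 S8-a->S7 S8-b->S8 S8-c->S9 S9-a->S10 S9-b->S11 S9-c->S12 S10-a->S4 S10-b->S5 S10-c->S6 S11-a->S7 S11-b->S8 S11-c->S9 S12-a->S10 S12-b->S11 S12-c->S12

Because acceptance depends on a position counted from the end, the machine has to buffer the most recent 2 symbols. Make each state the string of the last up-to-2 symbols read; on input `x` shift the window left and append `x`. Accept when the buffered window has length 2 and begins with `c`.
          a    b    c  
>  S0     S1   S2   S3 
   S1     S4   S5   S6 
   S2     S7   S8   S9 
   S3    S10  S11  S12 
   S4     S4   S5   S6 
   S5     S7   S8   S9 
   S6    S10  S11  S12 
   S7     S4   S5   S6 
   S8     S7   S8   S9 
   S9    S10  S11  S12 
 * S10    S4   S5   S6 
 * S11    S7   S8   S9 
 * S12   S10  S11  S12 
(> = start, * = accepting)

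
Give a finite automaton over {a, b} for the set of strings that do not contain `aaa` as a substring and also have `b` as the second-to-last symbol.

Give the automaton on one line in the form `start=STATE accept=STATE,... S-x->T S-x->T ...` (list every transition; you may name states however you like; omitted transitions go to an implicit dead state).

start=S0 accept=S4,S5 S0-a->S1 S0-b->S2 S1-a->S3 S1-b->S2 S2-a->S4 S2-b->S5 S3-a->S6 S3-b->S2 S4-a->S3 S4-b->S2 S5-a->S4 S5-b->S5 S6-a->S6 S6-b->S6

Run two small machines in parallel and take their product. The first has 4 states tracking partial matches of the forbidden pattern `aaa`; the second has 7 states tracking the last 2 symbols read. A product state is a pair (one from each), accepting exactly when both do. Minimizing collapses redundant product states.
        a   b  
>  S0   S1  S2 
   S1   S3  S2 
   S2   S4  S5 
   S3   S6  S2 
 * S4   S3  S2 
 * S5   S4  S5 
   S6   S6  S6 
(> = start, * = accepting)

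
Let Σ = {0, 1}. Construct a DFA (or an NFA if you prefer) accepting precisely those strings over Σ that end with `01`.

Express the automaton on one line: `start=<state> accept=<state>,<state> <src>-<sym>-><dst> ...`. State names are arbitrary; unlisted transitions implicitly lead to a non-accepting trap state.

start=q0 accept=q2 q0-0->q1 q0-1->q0 q1-0->q1 q1-1->q2 q2-0->q1 q2-1->q0

Remember how much of `01` the current input suffix matches. State q0 means no match yet; q1 means the last symbol is `0`; q2 means the last 2 symbols are `01`. Only q2 accepts. On a mismatch, fall back to the longest proper suffix that is still a prefix of `01`.
3 states suffice.
        0   1  
>  q0   q1  q0 
   q1   q1  q2 
 * q2   q1  q0 
(> = start, * = accepting)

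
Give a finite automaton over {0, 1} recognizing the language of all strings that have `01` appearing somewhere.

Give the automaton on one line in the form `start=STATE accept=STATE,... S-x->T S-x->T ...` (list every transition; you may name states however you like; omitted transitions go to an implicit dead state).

States q0..q1 record the length of the longest prefix of `01` that matches the current input suffix. Reaching q2 means `01` has been seen, and we stay there forever. Accept from q2.
        0   1  
>  q0   q1  q0 
   q1   q1  q2 
 * q2   q2  q2 
(> = start, * = accepting)

start=q0 accept=q2 q0-0->q1 q0-1->q0 q1-0->q1 q1-1->q2 q2-0->q2 q2-1->q2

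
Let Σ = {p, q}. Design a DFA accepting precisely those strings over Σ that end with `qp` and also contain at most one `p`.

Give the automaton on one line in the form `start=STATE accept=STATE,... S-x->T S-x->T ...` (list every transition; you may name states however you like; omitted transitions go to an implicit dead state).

Build one automaton per condition and run them in lockstep. The first has 3 states tracking how much of the suffix `qp` has currently been matched; the second has 3 states tracking the count of `p`s, saturating at 2. A product state is a pair (one from each), accepting exactly when both do. After merging equivalent states the machine shrinks.
4 states suffice.
        p   q  
>  S0   S1  S2 
   S1   S1  S1 
   S2   S3  S2 
 * S3   S1  S1 
(> = start, * = accepting)

start=S0 accept=S3 S0-p->S1 S0-q->S2 S1-p->S1 S1-q->S1 S2-p->S3 S2-q->S2 S3-p->S1 S3-q->S1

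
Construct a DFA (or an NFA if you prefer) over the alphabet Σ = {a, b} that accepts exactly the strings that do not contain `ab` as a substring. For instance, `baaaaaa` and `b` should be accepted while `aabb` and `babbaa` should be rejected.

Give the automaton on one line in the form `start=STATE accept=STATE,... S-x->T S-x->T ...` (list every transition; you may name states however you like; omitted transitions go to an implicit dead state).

start=S0 accept=S0,S1 S0-a->S1 S0-b->S0 S1-a->S1 S1-b->S2 S2-a->S2 S2-b->S2

Track partial matches of the forbidden pattern `ab`. State S2 is a dead state reached once `ab` has occurred; every other state accepts. S0 means no part of `ab` is currently matched.
        a   b  
>* S0   S1  S0 
 * S1   S1  S2 
   S2   S2  S2 
(> = start, * = accepting)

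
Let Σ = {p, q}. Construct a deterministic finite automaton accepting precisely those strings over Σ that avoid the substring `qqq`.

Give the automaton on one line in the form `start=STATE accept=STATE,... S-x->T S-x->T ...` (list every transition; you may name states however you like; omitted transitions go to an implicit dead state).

start=s0 accept=s0,s1,s2 s0-p->s0 s0-q->s1 s1-p->s0 s1-q->s2 s2-p->s0 s2-q->s3 s3-p->s3 s3-q->s3

This is the complement of 'contains `qqq`'. Use the same substring-matching states — s0 through s3 holding how much of `qqq` has just been matched — but flip the accepting set: everything except the trap s3 accepts.
        p   q  
>* s0   s0  s1 
 * s1   s0  s2 
 * s2   s0  s3 
   s3   s3  s3 
(> = start, * = accepting)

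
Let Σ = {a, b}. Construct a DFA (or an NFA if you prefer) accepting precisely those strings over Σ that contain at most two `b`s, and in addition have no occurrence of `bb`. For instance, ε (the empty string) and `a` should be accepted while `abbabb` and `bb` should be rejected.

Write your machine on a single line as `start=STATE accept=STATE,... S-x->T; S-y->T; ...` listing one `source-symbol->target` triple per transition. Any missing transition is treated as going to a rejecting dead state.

start=S0; accept=S0,S1,S2,S4; S0-a->S0; S0-b->S1; S1-a->S2; S1-b->S3; S2-a->S2; S2-b->S4; S3-a->S3; S3-b->S3; S4-a->S4; S4-b->S3

Handle the two conditions separately and then intersect. The first has 4 states tracking the count of `b`s, saturating at 3; the second has 3 states tracking partial matches of the forbidden pattern `bb`. A product state is a pair (one from each), accepting exactly when both do. Minimizing collapses redundant product states.
A 5-state machine:
        a   b  
>* S0   S0  S1 
 * S1   S2  S3 
 * S2   S2  S4 
   S3   S3  S3 
 * S4   S4  S3 
(> = start, * = accepting)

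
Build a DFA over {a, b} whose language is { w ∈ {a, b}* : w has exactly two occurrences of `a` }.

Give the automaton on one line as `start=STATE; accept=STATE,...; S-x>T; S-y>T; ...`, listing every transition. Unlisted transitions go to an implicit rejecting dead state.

start=s0; accept=s2; s0-a>s1; s0-b>s0; s1-a>s2; s1-b>s1; s2-a>s3; s2-b>s2; s3-a>s3; s3-b>s3

Only the number of `a`s matters, and only up to 3. Make a chain s0 → s1 → s2 → s3 advanced by each `a` (with s3 absorbing); every other symbol self-loops. The accepting set is {s2}.
        a   b  
>  s0   s1  s0 
   s1   s2  s1 
 * s2   s3  s2 
   s3   s3  s3 
(> = start, * = accepting)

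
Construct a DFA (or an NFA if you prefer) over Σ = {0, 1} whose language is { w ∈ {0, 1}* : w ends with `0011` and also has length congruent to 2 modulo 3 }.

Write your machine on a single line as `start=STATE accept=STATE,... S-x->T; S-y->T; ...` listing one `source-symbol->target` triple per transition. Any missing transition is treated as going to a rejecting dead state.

Run two small machines in parallel and take their product. One (5 states) tracks how much of the suffix `0011` has currently been matched; the other (3 states) tracks the input length modulo 3. Each combined state is a pair, one component from each; accept when both components accept. Minimizing collapses redundant product states.
7 states suffice.
        0   1  
>  S0   S1  S1 
   S1   S2  S3 
   S2   S4  S0 
   S3   S0  S0 
   S4   S1  S5 
   S5   S2  S6 
 * S6   S0  S0 
(> = start, * = accepting)

start=S0; accept=S6; S0-0->S1; S0-1->S1; S1-0->S2; S1-1->S3; S2-0->S4; S2-1->S0; S3-0->S0; S3-1->S0; S4-0->S1; S4-1->S5; S5-0->S2; S5-1->S6; S6-0->S0; S6-1->S0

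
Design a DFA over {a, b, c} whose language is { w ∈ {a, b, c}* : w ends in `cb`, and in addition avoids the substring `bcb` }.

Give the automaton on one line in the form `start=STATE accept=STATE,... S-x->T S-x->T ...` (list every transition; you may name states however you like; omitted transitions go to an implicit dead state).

start=s0 accept=s4 s0-a->s0 s0-b->s1 s0-c->s2 s1-a->s0 s1-b->s1 s1-c->s3 s2-a->s0 s2-b->s4 s2-c->s2 s3-a->s0 s3-b->s5 s3-c->s2 s4-a->s0 s4-b->s1 s4-c->s3 s5-a->s6 s5-b->s6 s5-c->s7 s6-a->s6 s6-b->s6 s6-c->s7 s7-a->s6 s7-b->s5 s7-c->s7

Build one automaton per condition and run them in lockstep. The first has 3 states tracking how much of the suffix `cb` has currently been matched; the second has 4 states tracking partial matches of the forbidden pattern `bcb`. A product state is a pair (one from each), accepting exactly when both do.
With 8 states:
        a   b   c  
>  s0   s0  s1  s2 
   s1   s0  s1  s3 
   s2   s0  s4  s2 
   s3   s0  s5  s2 
 * s4   s0  s1  s3 
   s5   s6  s6  s7 
   s6   s6  s6  s7 
   s7   s6  s5  s7 
(> = start, * = accepting)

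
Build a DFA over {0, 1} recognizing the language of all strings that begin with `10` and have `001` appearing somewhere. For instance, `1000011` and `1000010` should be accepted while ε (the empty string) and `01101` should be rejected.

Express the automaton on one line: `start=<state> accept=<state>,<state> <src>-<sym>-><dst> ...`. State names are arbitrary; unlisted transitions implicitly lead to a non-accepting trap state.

Handle the two conditions separately and then intersect. The first has 4 states tracking whether the input so far still matches the prefix `10`; the second has 4 states tracking whether and how much of `001` has been seen. A product state is a pair (one from each), accepting exactly when both do. After merging equivalent states the machine shrinks.
With 7 states:
       0  1 
>  A   B  C 
   B   B  B 
   C   D  B 
   D   E  F 
   E   E  G 
   F   D  F 
 * G   G  G 
(> = start, * = accepting)

start=A accept=G A-0->B A-1->C B-0->B B-1->B C-0->D C-1->B D-0->E D-1->F E-0->E E-1->G F-0->D F-1->F G-0->G G-1->G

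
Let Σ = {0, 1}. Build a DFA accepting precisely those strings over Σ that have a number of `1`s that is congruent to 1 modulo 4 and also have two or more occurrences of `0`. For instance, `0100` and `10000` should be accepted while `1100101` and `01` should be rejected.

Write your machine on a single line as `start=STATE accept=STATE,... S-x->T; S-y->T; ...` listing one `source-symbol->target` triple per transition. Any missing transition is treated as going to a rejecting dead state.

Handle the two conditions separately and then intersect. One (4 states) tracks the count of `1`s modulo 4; the other (4 states) tracks the count of `0`s, saturating at 3. Each combined state is a pair, one component from each; accept when both components accept. After merging equivalent states the machine shrinks.
A 12-state machine:
       0  1 
>  A   B  C 
   B   D  E 
   C   E  F 
   D   D  G 
   E   G  H 
   F   H  I 
 * G   G  J 
   H   J  K 
   I   K  A 
   J   J  L 
   K   L  B 
   L   L  D 
(> = start, * = accepting)

start=A; accept=G; A-0->B; A-1->C; B-0->D; B-1->E; C-0->E; C-1->F; D-0->D; D-1->G; E-0->G; E-1->H; F-0->H; F-1->I; G-0->G; G-1->J; H-0->J; H-1->K; I-0->K; I-1->A; J-0->J; J-1->L; K-0->L; K-1->B; L-0->L; L-1->D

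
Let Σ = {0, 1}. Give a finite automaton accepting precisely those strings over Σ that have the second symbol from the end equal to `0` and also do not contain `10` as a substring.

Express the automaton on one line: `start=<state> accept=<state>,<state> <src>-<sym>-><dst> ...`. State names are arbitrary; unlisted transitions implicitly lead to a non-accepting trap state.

Build one automaton per condition and run them in lockstep. The first has 7 states tracking the last 2 symbols read; the second has 3 states tracking partial matches of the forbidden pattern `10`. A product state is a pair (one from each), accepting exactly when both do. After merging equivalent states the machine shrinks.
A 5-state machine:
        0   1  
>  q0   q1  q2 
   q1   q3  q4 
   q2   q2  q2 
 * q3   q3  q4 
 * q4   q2  q2 
(> = start, * = accepting)

start=q0 accept=q3,q4 q0-0->q1 q0-1->q2 q1-0->q3 q1-1->q4 q2-0->q2 q2-1->q2 q3-0->q3 q3-1->q4 q4-0->q2 q4-1->q2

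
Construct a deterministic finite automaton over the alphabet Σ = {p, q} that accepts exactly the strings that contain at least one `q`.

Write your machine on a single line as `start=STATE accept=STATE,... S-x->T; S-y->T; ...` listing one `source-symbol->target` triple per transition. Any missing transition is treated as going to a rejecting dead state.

start=S0; accept=S1,S2; S0-p->S0; S0-q->S1; S1-p->S1; S1-q->S2; S2-p->S2; S2-q->S2

Only the number of `q`s matters, and only up to 2. Make a chain S0 → S1 → S2 advanced by each `q` (with S2 absorbing); every other symbol self-loops. The accepting set is {S1, S2}.
With 3 states:
        p   q  
>  S0   S0  S1 
 * S1   S1  S2 
 * S2   S2  S2 
(> = start, * = accepting)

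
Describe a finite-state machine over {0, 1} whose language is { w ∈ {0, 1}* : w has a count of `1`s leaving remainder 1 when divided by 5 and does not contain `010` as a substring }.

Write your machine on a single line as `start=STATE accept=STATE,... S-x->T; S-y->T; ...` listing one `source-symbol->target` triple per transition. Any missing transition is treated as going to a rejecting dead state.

start=q0; accept=q2,q3,q4; q0-0->q1; q0-1->q2; q1-0->q1; q1-1->q3; q2-0->q4; q2-1->q5; q3-0->q6; q3-1->q5; q4-0->q4; q4-1->q7; q5-0->q8; q5-1->q9; q6-0->q6; q6-1->q10; q7-0->q10; q7-1->q9; q8-0->q8; q8-1->q11; q9-0->q12; q9-1->q13; q10-0->q10; q10-1->q14; q11-0->q14; q11-1->q13; q12-0->q12; q12-1->q15; q13-0->q16; q13-1->q0; q14-0->q14; q14-1->q17; q15-0->q17; q15-1->q0; q16-0->q16; q16-1->q18; q17-0->q17; q17-1->q19; q18-0->q19; q18-1->q2; q19-0->q19; q19-1->q6

Run two small machines in parallel and take their product. One (5 states) tracks the count of `1`s modulo 5; the other (4 states) tracks partial matches of the forbidden pattern `010`. Each combined state is a pair, one component from each; accept when both components accept.
With 20 states:
          0    1  
>  q0     q1   q2 
   q1     q1   q3 
 * q2     q4   q5 
 * q3     q6   q5 
 * q4     q4   q7 
   q5     q8   q9 
   q6     q6  q10 
   q7    q10   q9 
   q8     q8  q11 
   q9    q12  q13 
   q10   q10  q14 
   q11   q14  q13 
   q12   q12  q15 
   q13   q16   q0 
   q14   q14  q17 
   q15   q17   q0 
   q16   q16  q18 
   q17   q17  q19 
   q18   q19   q2 
   q19   q19   q6 
(> = start, * = accepting)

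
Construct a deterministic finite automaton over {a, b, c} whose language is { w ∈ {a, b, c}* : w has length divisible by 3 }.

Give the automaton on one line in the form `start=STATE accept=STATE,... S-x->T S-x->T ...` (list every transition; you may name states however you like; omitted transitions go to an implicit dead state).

Only the length mod 3 matters, so use a 3-cycle: from any state, every input symbol moves to the next state, wrapping q2 back to q0. Mark q0 accepting.
3 states suffice.
        a   b   c  
>* q0   q1  q1  q1 
   q1   q2  q2  q2 
   q2   q0  q0  q0 
(> = start, * = accepting)

start=q0 accept=q0 q0-a->q1 q0-b->q1 q0-c->q1 q1-a->q2 q1-b->q2 q1-c->q2 q2-a->q0 q2-b->q0 q2-c->q0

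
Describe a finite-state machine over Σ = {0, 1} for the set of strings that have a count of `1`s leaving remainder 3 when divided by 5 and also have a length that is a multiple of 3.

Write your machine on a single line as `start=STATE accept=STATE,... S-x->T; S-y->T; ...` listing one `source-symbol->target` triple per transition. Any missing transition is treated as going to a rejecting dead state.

Build one automaton per condition and run them in lockstep. The first has 5 states tracking the count of `1`s modulo 5; the second has 3 states tracking the input length modulo 3. A product state is a pair (one from each), accepting exactly when both do.
15 states suffice.
          0    1  
>  S0     S1   S2 
   S1     S3   S4 
   S2     S4   S5 
   S3     S0   S6 
   S4     S6   S7 
   S5     S7   S8 
   S6     S2   S9 
   S7     S9  S10 
 * S8    S10  S11 
   S9     S5  S12 
   S10   S12  S13 
   S11   S13   S3 
   S12    S8  S14 
   S13   S14   S0 
   S14   S11   S1 
(> = start, * = accepting)

start=S0; accept=S8; S0-0->S1; S0-1->S2; S1-0->S3; S1-1->S4; S2-0->S4; S2-1->S5; S3-0->S0; S3-1->S6; S4-0->S6; S4-1->S7; S5-0->S7; S5-1->S8; S6-0->S2; S6-1->S9; S7-0->S9; S7-1->S10; S8-0->S10; S8-1->S11; S9-0->S5; S9-1->S12; S10-0->S12; S10-1->S13; S11-0->S13; S11-1->S3; S12-0->S8; S12-1->S14; S13-0->S14; S13-1->S0; S14-0->S11; S14-1->S1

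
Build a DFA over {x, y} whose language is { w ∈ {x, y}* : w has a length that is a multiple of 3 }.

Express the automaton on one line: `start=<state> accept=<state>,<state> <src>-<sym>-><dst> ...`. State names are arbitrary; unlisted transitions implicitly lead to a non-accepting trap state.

start=q0 accept=q0 q0-x->q1 q0-y->q1 q1-x->q2 q1-y->q2 q2-x->q0 q2-y->q0

Only the length mod 3 matters, so use a 3-cycle: from any state, every input symbol moves to the next state, wrapping q2 back to q0. Mark q0 accepting.
With 3 states:
        x   y  
>* q0   q1  q1 
   q1   q2  q2 
   q2   q0  q0 
(> = start, * = accepting)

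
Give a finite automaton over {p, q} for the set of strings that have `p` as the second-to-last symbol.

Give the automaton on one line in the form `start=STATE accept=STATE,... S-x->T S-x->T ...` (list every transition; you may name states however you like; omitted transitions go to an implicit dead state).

start=S0 accept=S3,S4 S0-p->S1 S0-q->S2 S1-p->S3 S1-q->S4 S2-p->S5 S2-q->S6 S3-p->S3 S3-q->S4 S4-p->S5 S4-q->S6 S5-p->S3 S5-q->S4 S6-p->S5 S6-q->S6

A DFA must remember the last 2 symbols (since which symbol is second-to-last isn't known until the input ends). Use one state per possible window of the last ≤2 symbols; accept from those whose window starts with `p`.
With 7 states:
        p   q  
>  S0   S1  S2 
   S1   S3  S4 
   S2   S5  S6 
 * S3   S3  S4 
 * S4   S5  S6 
   S5   S3  S4 
   S6   S5  S6 
(> = start, * = accepting)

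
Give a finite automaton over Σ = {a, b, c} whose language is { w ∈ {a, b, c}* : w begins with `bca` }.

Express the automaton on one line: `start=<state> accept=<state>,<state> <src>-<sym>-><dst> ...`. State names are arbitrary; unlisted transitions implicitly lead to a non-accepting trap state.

Check the first 3 symbols one by one: q0 through q2 record how many have matched `bca` so far; any wrong symbol goes to the dead state q4. After all 3 match we enter the accepting sink q3.
With 5 states:
        a   b   c  
>  q0   q4  q1  q4 
   q1   q4  q4  q2 
   q2   q3  q4  q4 
 * q3   q3  q3  q3 
   q4   q4  q4  q4 
(> = start, * = accepting)

start=q0 accept=q3 q0-a->q4 q0-b->q1 q0-c->q4 q1-a->q4 q1-b->q4 q1-c->q2 q2-a->q3 q2-b->q4 q2-c->q4 q3-a->q3 q3-b->q3 q3-c->q3 q4-a->q4 q4-b->q4 q4-c->q4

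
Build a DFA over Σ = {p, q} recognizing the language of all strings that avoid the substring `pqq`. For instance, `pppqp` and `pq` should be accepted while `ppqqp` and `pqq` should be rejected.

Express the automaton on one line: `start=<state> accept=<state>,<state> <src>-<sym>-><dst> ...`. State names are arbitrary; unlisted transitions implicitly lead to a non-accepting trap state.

start=S0 accept=S0,S1,S2 S0-p->S1 S0-q->S0 S1-p->S1 S1-q->S2 S2-p->S1 S2-q->S3 S3-p->S3 S3-q->S3

Track partial matches of the forbidden pattern `pqq`. State S3 is a dead state reached once `pqq` has occurred; every other state accepts. S0 means no part of `pqq` is currently matched.
With 4 states:
        p   q  
>* S0   S1  S0 
 * S1   S1  S2 
 * S2   S1  S3 
   S3   S3  S3 
(> = start, * = accepting)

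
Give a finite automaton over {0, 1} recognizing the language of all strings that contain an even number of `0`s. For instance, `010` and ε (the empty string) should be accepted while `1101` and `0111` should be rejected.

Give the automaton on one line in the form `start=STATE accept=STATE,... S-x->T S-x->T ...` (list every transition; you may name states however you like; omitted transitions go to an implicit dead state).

start=q0 accept=q0 q0-0->q1 q0-1->q0 q1-0->q0 q1-1->q1

The only thing that matters is how many `0`s have appeared, reduced mod 2. Use one state per residue: q0 for 0, …, q1 for 1. Reading `0` moves to the next residue; anything else stays put. q0 is accepting.
With 2 states:
        0   1  
>* q0   q1  q0 
   q1   q0  q1 
(> = start, * = accepting)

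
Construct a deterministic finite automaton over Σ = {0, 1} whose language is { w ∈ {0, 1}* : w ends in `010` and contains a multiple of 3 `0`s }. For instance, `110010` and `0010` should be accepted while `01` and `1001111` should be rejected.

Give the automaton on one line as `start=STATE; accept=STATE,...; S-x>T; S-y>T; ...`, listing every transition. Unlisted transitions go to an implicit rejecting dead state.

Handle the two conditions separately and then intersect. One (4 states) tracks how much of the suffix `010` has currently been matched; the other (3 states) tracks the count of `0`s modulo 3. Each combined state is a pair, one component from each; accept when both components accept. After merging equivalent states the machine shrinks.
6 states suffice.
        0   1  
>  q0   q1  q0 
   q1   q2  q1 
   q2   q0  q3 
   q3   q4  q5 
 * q4   q1  q0 
   q5   q0  q5 
(> = start, * = accepting)

start=q0; accept=q4; q0-0>q1; q0-1>q0; q1-0>q2; q1-1>q1; q2-0>q0; q2-1>q3; q3-0>q4; q3-1>q5; q4-0>q1; q4-1>q0; q5-0>q0; q5-1>q5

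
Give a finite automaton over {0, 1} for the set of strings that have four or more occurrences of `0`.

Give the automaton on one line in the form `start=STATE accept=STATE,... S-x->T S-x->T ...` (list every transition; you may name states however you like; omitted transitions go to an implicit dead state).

start=s0 accept=s4,s5 s0-0->s1 s0-1->s0 s1-0->s2 s1-1->s1 s2-0->s3 s2-1->s2 s3-0->s4 s3-1->s3 s4-0->s5 s4-1->s4 s5-0->s5 s5-1->s5

Count `0`s, saturating at 5: states s0 through s4 mean 0 through 4 `0`s seen; s5 means more than 4. Each `0` increments (capped at s5); other symbols loop. Accept from {s4, s5}.
        0   1  
>  s0   s1  s0 
   s1   s2  s1 
   s2   s3  s2 
   s3   s4  s3 
 * s4   s5  s4 
 * s5   s5  s5 
(> = start, * = accepting)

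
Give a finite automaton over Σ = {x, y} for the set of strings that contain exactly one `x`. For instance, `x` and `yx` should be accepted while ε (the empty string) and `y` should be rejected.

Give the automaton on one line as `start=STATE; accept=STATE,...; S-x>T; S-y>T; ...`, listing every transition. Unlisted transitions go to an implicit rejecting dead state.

start=S0; accept=S1; S0-x>S1; S0-y>S0; S1-x>S2; S1-y>S1; S2-x>S2; S2-y>S2

Only the number of `x`s matters, and only up to 2. Make a chain S0 → S1 → S2 advanced by each `x` (with S2 absorbing); every other symbol self-loops. The accepting set is {S1}.
        x   y  
>  S0   S1  S0 
 * S1   S2  S1 
   S2   S2  S2 
(> = start, * = accepting)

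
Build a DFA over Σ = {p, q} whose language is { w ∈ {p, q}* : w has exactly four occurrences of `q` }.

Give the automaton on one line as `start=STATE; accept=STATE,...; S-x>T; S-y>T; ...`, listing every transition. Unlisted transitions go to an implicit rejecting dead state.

Only the number of `q`s matters, and only up to 5. Make a chain S0 → S1 → S2 → S3 → S4 → S5 advanced by each `q` (with S5 absorbing); every other symbol self-loops. The accepting set is {S4}.
        p   q  
>  S0   S0  S1 
   S1   S1  S2 
   S2   S2  S3 
   S3   S3  S4 
 * S4   S4  S5 
   S5   S5  S5 
(> = start, * = accepting)

start=S0; accept=S4; S0-p>S0; S0-q>S1; S1-p>S1; S1-q>S2; S2-p>S2; S2-q>S3; S3-p>S3; S3-q>S4; S4-p>S4; S4-q>S5; S5-p>S5; S5-q>S5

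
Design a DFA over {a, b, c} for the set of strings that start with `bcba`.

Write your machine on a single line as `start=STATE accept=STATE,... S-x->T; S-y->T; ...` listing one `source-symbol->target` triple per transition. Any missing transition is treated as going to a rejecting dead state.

Check the first 4 symbols one by one: q0 through q3 record how many have matched `bcba` so far; any wrong symbol goes to the dead state q5. After all 4 match we enter the accepting sink q4.
A 6-state machine:
        a   b   c  
>  q0   q5  q1  q5 
   q1   q5  q5  q2 
   q2   q5  q3  q5 
   q3   q4  q5  q5 
 * q4   q4  q4  q4 
   q5   q5  q5  q5 
(> = start, * = accepting)

start=q0; accept=q4; q0-a->q5; q0-b->q1; q0-c->q5; q1-a->q5; q1-b->q5; q1-c->q2; q2-a->q5; q2-b->q3; q2-c->q5; q3-a->q4; q3-b->q5; q3-c->q5; q4-a->q4; q4-b->q4; q4-c->q4; q5-a->q5; q5-b->q5; q5-c->q5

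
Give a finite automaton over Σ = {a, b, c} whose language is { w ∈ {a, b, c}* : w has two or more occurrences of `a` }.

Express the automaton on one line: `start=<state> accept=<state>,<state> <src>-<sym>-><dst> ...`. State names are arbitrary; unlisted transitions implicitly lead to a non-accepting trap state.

Only the number of `a`s matters, and only up to 3. Make a chain S0 → S1 → S2 → S3 advanced by each `a` (with S3 absorbing); every other symbol self-loops. The accepting set is {S2, S3}.
A 4-state machine:
        a   b   c  
>  S0   S1  S0  S0 
   S1   S2  S1  S1 
 * S2   S3  S2  S2 
 * S3   S3  S3  S3 
(> = start, * = accepting)

start=S0 accept=S2,S3 S0-a->S1 S0-b->S0 S0-c->S0 S1-a->S2 S1-b->S1 S1-c->S1 S2-a->S3 S2-b->S2 S2-c->S2 S3-a->S3 S3-b->S3 S3-c->S3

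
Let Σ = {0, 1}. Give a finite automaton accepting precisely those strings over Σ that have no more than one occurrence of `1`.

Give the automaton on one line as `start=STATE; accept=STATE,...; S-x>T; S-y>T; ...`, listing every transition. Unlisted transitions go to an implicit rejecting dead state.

start=q0; accept=q0,q1; q0-0>q0; q0-1>q1; q1-0>q1; q1-1>q2; q2-0>q2; q2-1>q2

Only the number of `1`s matters, and only up to 2. Make a chain q0 → q1 → q2 advanced by each `1` (with q2 absorbing); every other symbol self-loops. The accepting set is {q0, q1}.
        0   1  
>* q0   q0  q1 
 * q1   q1  q2 
   q2   q2  q2 
(> = start, * = accepting)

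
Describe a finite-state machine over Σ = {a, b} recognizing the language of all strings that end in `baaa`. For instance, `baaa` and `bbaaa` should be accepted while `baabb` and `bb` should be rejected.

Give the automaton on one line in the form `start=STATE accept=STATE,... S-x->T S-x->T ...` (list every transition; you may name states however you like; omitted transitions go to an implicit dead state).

start=q0 accept=q4 q0-a->q0 q0-b->q1 q1-a->q2 q1-b->q1 q2-a->q3 q2-b->q1 q3-a->q4 q3-b->q1 q4-a->q0 q4-b->q1

Let each state record the length of the longest suffix of the input read so far that is also a prefix of `baaa`. q1 means the last symbol is `b`; q2 means the last 2 symbols are `ba`; q3 means the last 3 symbols are `baa`; q4 means the last 4 symbols are `baaa`. Accept only at q4, where the string currently ends in `baaa`.
        a   b  
>  q0   q0  q1 
   q1   q2  q1 
   q2   q3  q1 
   q3   q4  q1 
 * q4   q0  q1 
(> = start, * = accepting)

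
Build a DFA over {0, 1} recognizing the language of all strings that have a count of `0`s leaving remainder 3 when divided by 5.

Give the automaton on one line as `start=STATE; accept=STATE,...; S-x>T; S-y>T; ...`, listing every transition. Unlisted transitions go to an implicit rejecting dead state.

start=S0; accept=S3; S0-0>S1; S0-1>S0; S1-0>S2; S1-1>S1; S2-0>S3; S2-1>S2; S3-0>S4; S3-1>S3; S4-0>S0; S4-1>S4

Keep the running count of `0`s modulo 5: each `0` advances along the cycle S0 → S1 → S2 → S3 → S4 → S0 while other symbols loop. Accept at S3.
A 5-state machine:
        0   1  
>  S0   S1  S0 
   S1   S2  S1 
   S2   S3  S2 
 * S3   S4  S3 
   S4   S0  S4 
(> = start, * = accepting)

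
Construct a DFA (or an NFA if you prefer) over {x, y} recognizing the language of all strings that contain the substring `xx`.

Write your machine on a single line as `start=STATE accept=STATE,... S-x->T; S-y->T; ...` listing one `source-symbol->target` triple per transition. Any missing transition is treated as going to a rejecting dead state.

States S0..S1 record the length of the longest prefix of `xx` that matches the current input suffix. Reaching S2 means `xx` has been seen, and we stay there forever. Accept from S2.
        x   y  
>  S0   S1  S0 
   S1   S2  S0 
 * S2   S2  S2 
(> = start, * = accepting)

start=S0; accept=S2; S0-x->S1; S0-y->S0; S1-x->S2; S1-y->S0; S2-x->S2; S2-y->S2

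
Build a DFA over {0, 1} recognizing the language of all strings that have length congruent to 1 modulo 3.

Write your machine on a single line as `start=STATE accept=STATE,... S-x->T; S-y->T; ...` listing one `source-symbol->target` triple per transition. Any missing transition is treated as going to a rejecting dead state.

Only the length mod 3 matters, so use a 3-cycle: from any state, every input symbol moves to the next state, wrapping s2 back to s0. Mark s1 accepting.
A 3-state machine:
        0   1  
>  s0   s1  s1 
 * s1   s2  s2 
   s2   s0  s0 
(> = start, * = accepting)

start=s0; accept=s1; s0-0->s1; s0-1->s1; s1-0->s2; s1-1->s2; s2-0->s0; s2-1->s0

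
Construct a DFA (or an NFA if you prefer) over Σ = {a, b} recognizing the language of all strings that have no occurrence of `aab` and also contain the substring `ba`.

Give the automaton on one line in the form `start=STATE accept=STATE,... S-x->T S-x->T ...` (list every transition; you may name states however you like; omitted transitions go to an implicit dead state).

start=q0 accept=q4,q5,q6 q0-a->q1 q0-b->q2 q1-a->q3 q1-b->q2 q2-a->q4 q2-b->q2 q3-a->q3 q3-b->q3 q4-a->q5 q4-b->q6 q5-a->q5 q5-b->q3 q6-a->q4 q6-b->q6

Run two small machines in parallel and take their product. One (4 states) tracks partial matches of the forbidden pattern `aab`; the other (3 states) tracks whether and how much of `ba` has been seen. Each combined state is a pair, one component from each; accept when both components accept. After merging equivalent states the machine shrinks.
7 states suffice.
        a   b  
>  q0   q1  q2 
   q1   q3  q2 
   q2   q4  q2 
   q3   q3  q3 
 * q4   q5  q6 
 * q5   q5  q3 
 * q6   q4  q6 
(> = start, * = accepting)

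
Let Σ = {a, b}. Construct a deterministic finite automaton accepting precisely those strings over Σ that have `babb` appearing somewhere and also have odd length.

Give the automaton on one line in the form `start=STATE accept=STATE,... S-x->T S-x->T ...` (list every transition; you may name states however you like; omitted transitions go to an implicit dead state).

start=q0 accept=q9 q0-a->q1 q0-b->q2 q1-a->q0 q1-b->q3 q2-a->q4 q2-b->q3 q3-a->q5 q3-b->q2 q4-a->q1 q4-b->q6 q5-a->q0 q5-b->q7 q6-a->q4 q6-b->q8 q7-a->q5 q7-b->q9 q8-a->q9 q8-b->q9 q9-a->q8 q9-b->q8

Handle the two conditions separately and then intersect. One (5 states) tracks whether and how much of `babb` has been seen; the other (2 states) tracks the input length modulo 2. Each combined state is a pair, one component from each; accept when both components accept.
A 10-state machine:
        a   b  
>  q0   q1  q2 
   q1   q0  q3 
   q2   q4  q3 
   q3   q5  q2 
   q4   q1  q6 
   q5   q0  q7 
   q6   q4  q8 
   q7   q5  q9 
   q8   q9  q9 
 * q9   q8  q8 
(> = start, * = accepting)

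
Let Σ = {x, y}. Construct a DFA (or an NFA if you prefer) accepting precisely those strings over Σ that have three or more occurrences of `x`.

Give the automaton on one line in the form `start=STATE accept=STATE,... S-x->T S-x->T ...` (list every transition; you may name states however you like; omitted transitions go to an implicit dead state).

Only the number of `x`s matters, and only up to 4. Make a chain S0 → S1 → S2 → S3 → S4 advanced by each `x` (with S4 absorbing); every other symbol self-loops. The accepting set is {S3, S4}.
With 5 states:
        x   y  
>  S0   S1  S0 
   S1   S2  S1 
   S2   S3  S2 
 * S3   S4  S3 
 * S4   S4  S4 
(> = start, * = accepting)

start=S0 accept=S3,S4 S0-x->S1 S0-y->S0 S1-x->S2 S1-y->S1 S2-x->S3 S2-y->S2 S3-x->S4 S3-y->S3 S4-x->S4 S4-y->S4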